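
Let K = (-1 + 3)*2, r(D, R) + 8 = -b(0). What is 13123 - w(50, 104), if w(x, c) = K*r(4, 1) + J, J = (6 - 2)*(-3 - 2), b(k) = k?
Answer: 13175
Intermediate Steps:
r(D, R) = -8 (r(D, R) = -8 - 1*0 = -8 + 0 = -8)
K = 4 (K = 2*2 = 4)
J = -20 (J = 4*(-5) = -20)
w(x, c) = -52 (w(x, c) = 4*(-8) - 20 = -32 - 20 = -52)
13123 - w(50, 104) = 13123 - 1*(-52) = 13123 + 52 = 13175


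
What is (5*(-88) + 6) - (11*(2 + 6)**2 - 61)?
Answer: -1077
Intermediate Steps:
(5*(-88) + 6) - (11*(2 + 6)**2 - 61) = (-440 + 6) - (11*8**2 - 61) = -434 - (11*64 - 61) = -434 - (704 - 61) = -434 - 1*643 = -434 - 643 = -1077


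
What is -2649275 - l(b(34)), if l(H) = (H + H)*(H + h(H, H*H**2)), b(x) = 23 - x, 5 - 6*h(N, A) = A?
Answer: -7933855/3 ≈ -2.6446e+6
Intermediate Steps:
h(N, A) = 5/6 - A/6
l(H) = 2*H*(5/6 + H - H**3/6) (l(H) = (H + H)*(H + (5/6 - H*H**2/6)) = (2*H)*(H + (5/6 - H**3/6)) = (2*H)*(5/6 + H - H**3/6) = 2*H*(5/6 + H - H**3/6))
-2649275 - l(b(34)) = -2649275 - (23 - 1*34)*(5 - (23 - 1*34)**3 + 6*(23 - 1*34))/3 = -2649275 - (23 - 34)*(5 - (23 - 34)**3 + 6*(23 - 34))/3 = -2649275 - (-11)*(5 - 1*(-11)**3 + 6*(-11))/3 = -2649275 - (-11)*(5 - 1*(-1331) - 66)/3 = -2649275 - (-11)*(5 + 1331 - 66)/3 = -2649275 - (-11)*1270/3 = -2649275 - 1*(-13970/3) = -2649275 + 13970/3 = -7933855/3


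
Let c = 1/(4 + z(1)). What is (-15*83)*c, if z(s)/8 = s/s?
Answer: -415/4 ≈ -103.75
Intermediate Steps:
z(s) = 8 (z(s) = 8*(s/s) = 8*1 = 8)
c = 1/12 (c = 1/(4 + 8) = 1/12 ≈ 0.083333)
(-15*83)*c = -15*83*(1/12) = -1245*1/12 = -415/4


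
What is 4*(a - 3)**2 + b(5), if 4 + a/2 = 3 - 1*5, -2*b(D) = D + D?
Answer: 895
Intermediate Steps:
b(D) = -D (b(D) = -(D + D)/2 = -D)
a = -12 (a = -8 + 2*(3 - 1*5) = -8 + 2*(3 - 5) = -8 + 2*(-2) = -8 - 4 = -12)
4*(a - 3)**2 + b(5) = 4*(-12 - 3)**2 - 1*5 = 4*(-15)**2 - 5 = 4*225 - 5 = 900 - 5 = 895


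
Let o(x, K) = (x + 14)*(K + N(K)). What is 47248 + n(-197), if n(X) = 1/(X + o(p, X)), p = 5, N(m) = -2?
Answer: 187952543/3978 ≈ 47248.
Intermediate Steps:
o(x, K) = (-2 + K)*(14 + x) (o(x, K) = (x + 14)*(K - 2) = (14 + x)*(-2 + K) = (-2 + K)*(14 + x))
n(X) = 1/(-38 + 20*X) (n(X) = 1/(X + (-28 - 2*5 + 14*X + X*5)) = 1/(X + (-28 - 10 + 14*X + 5*X)) = 1/(X + (-38 + 19*X)) = 1/(-38 + 20*X))
47248 + n(-197) = 47248 + 1/(2*(-19 + 10*(-197))) = 47248 + 1/(2*(-19 - 1970)) = 47248 + (1/2)/(-1989) = 47248 + (1/2)*(-1/1989) = 47248 - 1/3978 = 187952543/3978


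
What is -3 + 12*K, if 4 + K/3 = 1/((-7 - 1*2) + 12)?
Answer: -135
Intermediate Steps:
K = -11 (K = -12 + 3/((-7 - 1*2) + 12) = -12 + 3/((-7 - 2) + 12) = -12 + 3/(-9 + 12) = -12 + 3/3 = -12 + 3*(⅓) = -12 + 1 = -11)
-3 + 12*K = -3 + 12*(-11) = -3 - 132 = -135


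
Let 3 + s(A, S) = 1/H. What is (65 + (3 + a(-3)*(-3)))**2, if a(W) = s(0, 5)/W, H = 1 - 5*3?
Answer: 826281/196 ≈ 4215.7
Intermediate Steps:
H = -14 (H = 1 - 15 = -14)
s(A, S) = -43/14 (s(A, S) = -3 + 1/(-14) = -3 - 1/14 = -43/14)
a(W) = -43/(14*W)
(65 + (3 + a(-3)*(-3)))**2 = (65 + (3 - 43/14/(-3)*(-3)))**2 = (65 + (3 - 43/14*(-1/3)*(-3)))**2 = (65 + (3 + (43/42)*(-3)))**2 = (65 + (3 - 43/14))**2 = (65 - 1/14)**2 = (909/14)**2 = 826281/196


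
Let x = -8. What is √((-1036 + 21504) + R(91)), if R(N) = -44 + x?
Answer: 8*√319 ≈ 142.88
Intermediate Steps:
R(N) = -52 (R(N) = -44 - 8 = -52)
√((-1036 + 21504) + R(91)) = √((-1036 + 21504) - 52) = √(20468 - 52) = √20416 = 8*√319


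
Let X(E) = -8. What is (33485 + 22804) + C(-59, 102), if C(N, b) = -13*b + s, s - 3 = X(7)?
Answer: 54958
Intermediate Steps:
s = -5 (s = 3 - 8 = -5)
C(N, b) = -5 - 13*b (C(N, b) = -13*b - 5 = -5 - 13*b)
(33485 + 22804) + C(-59, 102) = (33485 + 22804) + (-5 - 13*102) = 56289 + (-5 - 1326) = 56289 - 1331 = 54958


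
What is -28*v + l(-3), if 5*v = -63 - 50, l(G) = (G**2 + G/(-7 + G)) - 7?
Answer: 6351/10 ≈ 635.10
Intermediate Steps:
l(G) = -7 + G**2 + G/(-7 + G) (l(G) = (G**2 + G/(-7 + G)) - 7 = -7 + G**2 + G/(-7 + G))
v = -113/5 (v = (-63 - 50)/5 = (1/5)*(-113) = -113/5 ≈ -22.600)
-28*v + l(-3) = -28*(-113/5) + (49 + (-3)**3 - 7*(-3)**2 - 6*(-3))/(-7 - 3) = 3164/5 + (49 - 27 - 7*9 + 18)/(-10) = 3164/5 - (49 - 27 - 63 + 18)/10 = 3164/5 - 1/10*(-23) = 3164/5 + 23/10 = 6351/10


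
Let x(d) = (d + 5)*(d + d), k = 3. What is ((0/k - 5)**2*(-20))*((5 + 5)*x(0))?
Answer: 0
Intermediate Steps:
x(d) = 2*d*(5 + d) (x(d) = (5 + d)*(2*d) = 2*d*(5 + d))
((0/k - 5)**2*(-20))*((5 + 5)*x(0)) = ((0/3 - 5)**2*(-20))*((5 + 5)*(2*0*(5 + 0))) = ((0*(1/3) - 5)**2*(-20))*(10*(2*0*5)) = ((0 - 5)**2*(-20))*(10*0) = ((-5)**2*(-20))*0 = (25*(-20))*0 = -500*0 = 0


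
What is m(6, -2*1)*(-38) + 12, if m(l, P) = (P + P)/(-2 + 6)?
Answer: 50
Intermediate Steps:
m(l, P) = P/2 (m(l, P) = (2*P)/4 = (2*P)*(1/4) = P/2)
m(6, -2*1)*(-38) + 12 = ((-2*1)/2)*(-38) + 12 = ((1/2)*(-2))*(-38) + 12 = -1*(-38) + 12 = 38 + 12 = 50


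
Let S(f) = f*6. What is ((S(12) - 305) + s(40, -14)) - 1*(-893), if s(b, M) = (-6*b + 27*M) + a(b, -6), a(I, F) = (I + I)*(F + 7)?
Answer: 122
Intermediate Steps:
a(I, F) = 2*I*(7 + F) (a(I, F) = (2*I)*(7 + F) = 2*I*(7 + F))
S(f) = 6*f
s(b, M) = -4*b + 27*M (s(b, M) = (-6*b + 27*M) + 2*b*(7 - 6) = (-6*b + 27*M) + 2*b*1 = (-6*b + 27*M) + 2*b = -4*b + 27*M)
((S(12) - 305) + s(40, -14)) - 1*(-893) = ((6*12 - 305) + (-4*40 + 27*(-14))) - 1*(-893) = ((72 - 305) + (-160 - 378)) + 893 = (-233 - 538) + 893 = -771 + 893 = 122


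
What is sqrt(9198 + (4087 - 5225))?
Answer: 2*sqrt(2015) ≈ 89.777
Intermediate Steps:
sqrt(9198 + (4087 - 5225)) = sqrt(9198 - 1138) = sqrt(8060) = 2*sqrt(2015)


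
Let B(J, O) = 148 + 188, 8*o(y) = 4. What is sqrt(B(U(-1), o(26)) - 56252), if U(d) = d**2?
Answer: 2*I*sqrt(13979) ≈ 236.47*I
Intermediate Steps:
o(y) = 1/2 (o(y) = (1/8)*4 = 1/2)
B(J, O) = 336
sqrt(B(U(-1), o(26)) - 56252) = sqrt(336 - 56252) = sqrt(-55916) = 2*I*sqrt(13979)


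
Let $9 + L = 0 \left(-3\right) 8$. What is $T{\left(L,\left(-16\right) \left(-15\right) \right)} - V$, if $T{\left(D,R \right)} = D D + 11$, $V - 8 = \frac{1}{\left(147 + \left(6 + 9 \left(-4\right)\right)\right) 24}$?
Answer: $\frac{235871}{2808} \approx 84.0$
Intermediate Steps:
$L = -9$ ($L = -9 + 0 \left(-3\right) 8 = -9 + 0 \cdot 8 = -9 + 0 = -9$)
$V = \frac{22465}{2808}$ ($V = 8 + \frac{1}{\left(147 + \left(6 + 9 \left(-4\right)\right)\right) 24} = 8 + \frac{1}{\left(147 + \left(6 - 36\right)\right) 24} = 8 + \frac{1}{\left(147 - 30\right) 24} = 8 + \frac{1}{117 \cdot 24} = 8 + \frac{1}{2808} = \frac{22465}{2808} \approx 8.0004$)
$T{\left(D,R \right)} = 11 + D^{2}$ ($T{\left(D,R \right)} = D^{2} + 11 = 11 + D^{2}$)
$T{\left(L,\left(-16\right) \left(-15\right) \right)} - V = \left(11 + \left(-9\right)^{2}\right) - \frac{22465}{2808} = \left(11 + 81\right) - \frac{22465}{2808} = 92 - \frac{22465}{2808} = \frac{235871}{2808}$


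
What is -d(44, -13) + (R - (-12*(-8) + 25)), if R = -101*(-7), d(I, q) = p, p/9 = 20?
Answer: 406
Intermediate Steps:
p = 180 (p = 9*20 = 180)
d(I, q) = 180
R = 707
-d(44, -13) + (R - (-12*(-8) + 25)) = -1*180 + (707 - (-12*(-8) + 25)) = -180 + (707 - (96 + 25)) = -180 + (707 - 1*121) = -180 + (707 - 121) = -180 + 586 = 406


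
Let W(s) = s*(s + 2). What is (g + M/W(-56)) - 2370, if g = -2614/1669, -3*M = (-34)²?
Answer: -8977552933/3785292 ≈ -2371.7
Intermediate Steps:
M = -1156/3 (M = -⅓*(-34)² = -⅓*1156 = -1156/3 ≈ -385.33)
W(s) = s*(2 + s)
g = -2614/1669 (g = -2614*1/1669 = -2614/1669 ≈ -1.5662)
(g + M/W(-56)) - 2370 = (-2614/1669 - 1156*(-1/(56*(2 - 56)))/3) - 2370 = (-2614/1669 - 1156/(3*((-56*(-54))))) - 2370 = (-2614/1669 - 1156/3/3024) - 2370 = (-2614/1669 - 1156/3*1/3024) - 2370 = (-2614/1669 - 289/2268) - 2370 = -6410893/3785292 - 2370 = -8977552933/3785292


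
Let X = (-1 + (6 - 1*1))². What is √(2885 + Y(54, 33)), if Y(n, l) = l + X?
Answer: 3*√326 ≈ 54.166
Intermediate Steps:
X = 16 (X = (-1 + (6 - 1))² = (-1 + 5)² = 4² = 16)
Y(n, l) = 16 + l (Y(n, l) = l + 16 = 16 + l)
√(2885 + Y(54, 33)) = √(2885 + (16 + 33)) = √(2885 + 49) = √2934 = 3*√326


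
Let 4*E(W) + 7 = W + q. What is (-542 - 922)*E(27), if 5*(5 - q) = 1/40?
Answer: -914817/100 ≈ -9148.2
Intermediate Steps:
q = 999/200 (q = 5 - 1/5/40 = 5 - 1/5*1/40 = 5 - 1/200 = 999/200 ≈ 4.9950)
E(W) = -401/800 + W/4 (E(W) = -7/4 + (W + 999/200)/4 = -7/4 + (999/200 + W)/4 = -7/4 + (999/800 + W/4) = -401/800 + W/4)
(-542 - 922)*E(27) = (-542 - 922)*(-401/800 + (1/4)*27) = -1464*(-401/800 + 27/4) = -1464*4999/800 = -914817/100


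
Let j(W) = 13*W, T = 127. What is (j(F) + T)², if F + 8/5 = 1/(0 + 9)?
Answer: 23464336/2025 ≈ 11587.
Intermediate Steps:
F = -67/45 (F = -8/5 + 1/(0 + 9) = -8/5 + 1/9 = -8/5 + ⅑ = -67/45 ≈ -1.4889)
(j(F) + T)² = (13*(-67/45) + 127)² = (-871/45 + 127)² = (4844/45)² = 23464336/2025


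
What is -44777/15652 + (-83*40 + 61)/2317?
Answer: -22108311/5180812 ≈ -4.2673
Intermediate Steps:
-44777/15652 + (-83*40 + 61)/2317 = -44777*1/15652 + (-3320 + 61)*(1/2317) = -44777/15652 - 3259*1/2317 = -44777/15652 - 3259/2317 = -22108311/5180812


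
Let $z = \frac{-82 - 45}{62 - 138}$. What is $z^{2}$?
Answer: $\frac{16129}{5776} \approx 2.7924$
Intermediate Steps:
$z = \frac{127}{76}$ ($z = \frac{-82 - 45}{-76} = \left(-127\right) \left(- \frac{1}{76}\right) = \frac{127}{76} \approx 1.6711$)
$z^{2} = \left(\frac{127}{76}\right)^{2} = \frac{16129}{5776}$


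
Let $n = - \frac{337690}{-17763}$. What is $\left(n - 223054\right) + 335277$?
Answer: $\frac{1993754839}{17763} \approx 1.1224 \cdot 10^{5}$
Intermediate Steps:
$n = \frac{337690}{17763}$ ($n = \left(-337690\right) \left(- \frac{1}{17763}\right) = \frac{337690}{17763} \approx 19.011$)
$\left(n - 223054\right) + 335277 = \left(\frac{337690}{17763} - 223054\right) + 335277 = - \frac{3961770512}{17763} + 335277 = \frac{1993754839}{17763}$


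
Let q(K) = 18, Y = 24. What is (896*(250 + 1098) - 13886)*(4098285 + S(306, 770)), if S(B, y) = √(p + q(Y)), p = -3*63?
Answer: 4893032623770 + 3581766*I*√19 ≈ 4.893e+12 + 1.5613e+7*I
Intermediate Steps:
p = -189
S(B, y) = 3*I*√19 (S(B, y) = √(-189 + 18) = √(-171) = 3*I*√19)
(896*(250 + 1098) - 13886)*(4098285 + S(306, 770)) = (896*(250 + 1098) - 13886)*(4098285 + 3*I*√19) = (896*1348 - 13886)*(4098285 + 3*I*√19) = (1207808 - 13886)*(4098285 + 3*I*√19) = 1193922*(4098285 + 3*I*√19) = 4893032623770 + 3581766*I*√19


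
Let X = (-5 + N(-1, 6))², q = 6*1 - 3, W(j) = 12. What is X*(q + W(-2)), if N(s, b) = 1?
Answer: 240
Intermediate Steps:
q = 3 (q = 6 - 3 = 3)
X = 16 (X = (-5 + 1)² = (-4)² = 16)
X*(q + W(-2)) = 16*(3 + 12) = 16*15 = 240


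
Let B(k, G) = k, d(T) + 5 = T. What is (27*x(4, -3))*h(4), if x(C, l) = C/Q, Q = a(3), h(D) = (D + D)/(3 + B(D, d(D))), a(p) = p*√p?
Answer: 96*√3/7 ≈ 23.754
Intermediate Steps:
d(T) = -5 + T
a(p) = p^(3/2)
h(D) = 2*D/(3 + D) (h(D) = (D + D)/(3 + D) = (2*D)/(3 + D) = 2*D/(3 + D))
Q = 3*√3 (Q = 3^(3/2) = 3*√3 ≈ 5.1962)
x(C, l) = C*√3/9 (x(C, l) = C/((3*√3)) = C*(√3/9) = C*√3/9)
(27*x(4, -3))*h(4) = (27*((⅑)*4*√3))*(2*4/(3 + 4)) = (27*(4*√3/9))*(2*4/7) = (12*√3)*(2*4*(⅐)) = (12*√3)*(8/7) = 96*√3/7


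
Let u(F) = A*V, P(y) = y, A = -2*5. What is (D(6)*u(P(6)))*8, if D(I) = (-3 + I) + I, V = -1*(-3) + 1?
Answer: -2880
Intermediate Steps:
A = -10
V = 4 (V = 3 + 1 = 4)
u(F) = -40 (u(F) = -10*4 = -40)
D(I) = -3 + 2*I
(D(6)*u(P(6)))*8 = ((-3 + 2*6)*(-40))*8 = ((-3 + 12)*(-40))*8 = (9*(-40))*8 = -360*8 = -2880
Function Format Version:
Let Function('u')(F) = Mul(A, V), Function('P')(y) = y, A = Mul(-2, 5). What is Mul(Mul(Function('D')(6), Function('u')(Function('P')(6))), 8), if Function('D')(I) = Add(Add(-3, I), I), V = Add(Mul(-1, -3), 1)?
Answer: -2880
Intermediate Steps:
A = -10
V = 4 (V = Add(3, 1) = 4)
Function('u')(F) = -40 (Function('u')(F) = Mul(-10, 4) = -40)
Function('D')(I) = Add(-3, Mul(2, I))
Mul(Mul(Function('D')(6), Function('u')(Function('P')(6))), 8) = Mul(Mul(Add(-3, Mul(2, 6)), -40), 8) = Mul(Mul(Add(-3, 12), -40), 8) = Mul(Mul(9, -40), 8) = Mul(-360, 8) = -2880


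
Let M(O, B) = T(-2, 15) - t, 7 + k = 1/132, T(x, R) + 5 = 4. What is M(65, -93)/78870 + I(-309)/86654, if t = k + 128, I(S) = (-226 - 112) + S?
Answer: -813137615/90214092936 ≈ -0.0090134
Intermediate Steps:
T(x, R) = -1 (T(x, R) = -5 + 4 = -1)
I(S) = -338 + S
k = -923/132 (k = -7 + 1/132 = -923/132 ≈ -6.9924)
t = 15973/132 (t = -923/132 + 128 = 15973/132 ≈ 121.01)
M(O, B) = -16105/132 (M(O, B) = -1 - 1*15973/132 = -1 - 15973/132 = -16105/132)
M(65, -93)/78870 + I(-309)/86654 = -16105/132/78870 + (-338 - 309)/86654 = -16105/132*1/78870 - 647*1/86654 = -3221/2082168 - 647/86654 = -813137615/90214092936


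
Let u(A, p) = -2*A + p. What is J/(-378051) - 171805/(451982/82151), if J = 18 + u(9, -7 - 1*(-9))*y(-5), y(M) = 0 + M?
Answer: -5335793921664541/170872247082 ≈ -31227.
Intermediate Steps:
u(A, p) = p - 2*A
y(M) = M
J = 98 (J = 18 + ((-7 - 1*(-9)) - 2*9)*(-5) = 18 + ((-7 + 9) - 18)*(-5) = 18 + (2 - 18)*(-5) = 18 - 16*(-5) = 18 + 80 = 98)
J/(-378051) - 171805/(451982/82151) = 98/(-378051) - 171805/(451982/82151) = 98*(-1/378051) - 171805/(451982*(1/82151)) = -98/378051 - 171805/451982/82151 = -98/378051 - 171805*82151/451982 = -98/378051 - 14113952555/451982 = -5335793921664541/170872247082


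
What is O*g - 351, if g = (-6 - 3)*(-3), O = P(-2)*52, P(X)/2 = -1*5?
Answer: -14391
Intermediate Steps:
P(X) = -10 (P(X) = 2*(-1*5) = 2*(-5) = -10)
O = -520 (O = -10*52 = -520)
g = 27 (g = -9*(-3) = 27)
O*g - 351 = -520*27 - 351 = -14040 - 351 = -14391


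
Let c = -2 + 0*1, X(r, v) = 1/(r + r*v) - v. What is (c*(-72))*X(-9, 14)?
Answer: -30256/15 ≈ -2017.1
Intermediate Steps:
c = -2 (c = -2 + 0 = -2)
(c*(-72))*X(-9, 14) = (-2*(-72))*((1 - 1*(-9)*14 - 1*(-9)*14**2)/((-9)*(1 + 14))) = 144*(-1/9*(1 + 126 - 1*(-9)*196)/15) = 144*(-1/9*1/15*(1 + 126 + 1764)) = 144*(-1/9*1/15*1891) = 144*(-1891/135) = -30256/15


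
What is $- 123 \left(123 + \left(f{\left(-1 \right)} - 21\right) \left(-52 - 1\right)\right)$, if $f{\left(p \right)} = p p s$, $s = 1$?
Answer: $-145509$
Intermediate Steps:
$f{\left(p \right)} = p^{2}$ ($f{\left(p \right)} = p p 1 = p^{2} \cdot 1 = p^{2}$)
$- 123 \left(123 + \left(f{\left(-1 \right)} - 21\right) \left(-52 - 1\right)\right) = - 123 \left(123 + \left(\left(-1\right)^{2} - 21\right) \left(-52 - 1\right)\right) = - 123 \left(123 + \left(1 - 21\right) \left(-53\right)\right) = - 123 \left(123 - -1060\right) = - 123 \left(123 + 1060\right) = \left(-123\right) 1183 = -145509$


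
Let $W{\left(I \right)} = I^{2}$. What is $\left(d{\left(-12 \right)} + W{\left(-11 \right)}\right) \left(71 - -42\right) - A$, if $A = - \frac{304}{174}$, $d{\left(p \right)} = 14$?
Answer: $\frac{1327337}{87} \approx 15257.0$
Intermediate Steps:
$A = - \frac{152}{87}$ ($A = \left(-304\right) \frac{1}{174} = - \frac{152}{87} \approx -1.7471$)
$\left(d{\left(-12 \right)} + W{\left(-11 \right)}\right) \left(71 - -42\right) - A = \left(14 + \left(-11\right)^{2}\right) \left(71 - -42\right) - - \frac{152}{87} = \left(14 + 121\right) \left(71 + 42\right) + \frac{152}{87} = 135 \cdot 113 + \frac{152}{87} = 15255 + \frac{152}{87} = \frac{1327337}{87}$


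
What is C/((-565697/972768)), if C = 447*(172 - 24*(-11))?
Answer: -189584701056/565697 ≈ -3.3513e+5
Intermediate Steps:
C = 194892 (C = 447*(172 + 264) = 447*436 = 194892)
C/((-565697/972768)) = 194892/((-565697/972768)) = 194892/((-565697*1/972768)) = 194892/(-565697/972768) = 194892*(-972768/565697) = -189584701056/565697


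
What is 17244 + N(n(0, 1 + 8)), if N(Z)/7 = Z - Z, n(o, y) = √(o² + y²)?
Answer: 17244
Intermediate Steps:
N(Z) = 0 (N(Z) = 7*(Z - Z) = 7*0 = 0)
17244 + N(n(0, 1 + 8)) = 17244 + 0 = 17244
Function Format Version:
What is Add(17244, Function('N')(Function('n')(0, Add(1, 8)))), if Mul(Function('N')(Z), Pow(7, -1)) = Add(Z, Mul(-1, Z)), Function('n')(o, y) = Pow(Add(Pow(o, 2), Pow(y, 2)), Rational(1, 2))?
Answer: 17244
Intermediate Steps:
Function('N')(Z) = 0 (Function('N')(Z) = Mul(7, Add(Z, Mul(-1, Z))) = Mul(7, 0) = 0)
Add(17244, Function('N')(Function('n')(0, Add(1, 8)))) = Add(17244, 0) = 17244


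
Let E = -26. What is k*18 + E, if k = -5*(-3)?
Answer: 244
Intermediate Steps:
k = 15
k*18 + E = 15*18 - 26 = 270 - 26 = 244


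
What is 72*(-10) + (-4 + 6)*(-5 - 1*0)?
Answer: -730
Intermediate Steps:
72*(-10) + (-4 + 6)*(-5 - 1*0) = -720 + 2*(-5 + 0) = -720 + 2*(-5) = -720 - 10 = -730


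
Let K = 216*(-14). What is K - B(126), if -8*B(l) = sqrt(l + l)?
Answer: -3024 + 3*sqrt(7)/4 ≈ -3022.0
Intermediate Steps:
B(l) = -sqrt(2)*sqrt(l)/8 (B(l) = -sqrt(l + l)/8 = -sqrt(2)*sqrt(l)/8)
K = -3024
K - B(126) = -3024 - (-1)*sqrt(2)*sqrt(126)/8 = -3024 - (-1)*sqrt(2)*3*sqrt(14)/8 = -3024 - (-3)*sqrt(7)/4 = -3024 + 3*sqrt(7)/4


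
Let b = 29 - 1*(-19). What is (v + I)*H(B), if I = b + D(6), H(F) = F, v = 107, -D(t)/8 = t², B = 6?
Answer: -798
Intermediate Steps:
D(t) = -8*t²
b = 48 (b = 29 + 19 = 48)
I = -240 (I = 48 - 8*6² = 48 - 8*36 = 48 - 288 = -240)
(v + I)*H(B) = (107 - 240)*6 = -133*6 = -798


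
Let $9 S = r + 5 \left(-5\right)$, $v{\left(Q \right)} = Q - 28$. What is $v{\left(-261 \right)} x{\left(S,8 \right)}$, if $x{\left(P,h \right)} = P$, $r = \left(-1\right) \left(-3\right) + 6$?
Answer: $\frac{4624}{9} \approx 513.78$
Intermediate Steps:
$v{\left(Q \right)} = -28 + Q$ ($v{\left(Q \right)} = Q - 28 = -28 + Q$)
$r = 9$ ($r = 3 + 6 = 9$)
$S = - \frac{16}{9}$ ($S = \frac{9 + 5 \left(-5\right)}{9} = \frac{9 - 25}{9} = \frac{1}{9} \left(-16\right) = - \frac{16}{9} \approx -1.7778$)
$v{\left(-261 \right)} x{\left(S,8 \right)} = \left(-28 - 261\right) \left(- \frac{16}{9}\right) = \left(-289\right) \left(- \frac{16}{9}\right) = \frac{4624}{9}$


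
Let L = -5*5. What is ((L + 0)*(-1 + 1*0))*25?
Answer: 625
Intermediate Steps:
L = -25
((L + 0)*(-1 + 1*0))*25 = ((-25 + 0)*(-1 + 1*0))*25 = -25*(-1 + 0)*25 = -25*(-1)*25 = 25*25 = 625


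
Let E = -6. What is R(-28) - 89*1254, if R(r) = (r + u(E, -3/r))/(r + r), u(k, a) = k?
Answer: -3124951/28 ≈ -1.1161e+5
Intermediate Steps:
R(r) = (-6 + r)/(2*r) (R(r) = (r - 6)/(r + r) = (-6 + r)/((2*r)) = (-6 + r)*(1/(2*r)) = (-6 + r)/(2*r))
R(-28) - 89*1254 = (½)*(-6 - 28)/(-28) - 89*1254 = (½)*(-1/28)*(-34) - 111606 = 17/28 - 111606 = -3124951/28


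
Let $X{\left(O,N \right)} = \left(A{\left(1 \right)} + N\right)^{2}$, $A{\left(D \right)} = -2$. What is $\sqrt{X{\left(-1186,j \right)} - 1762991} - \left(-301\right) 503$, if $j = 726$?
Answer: $151403 + i \sqrt{1238815} \approx 1.514 \cdot 10^{5} + 1113.0 i$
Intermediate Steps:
$X{\left(O,N \right)} = \left(-2 + N\right)^{2}$
$\sqrt{X{\left(-1186,j \right)} - 1762991} - \left(-301\right) 503 = \sqrt{\left(-2 + 726\right)^{2} - 1762991} - \left(-301\right) 503 = \sqrt{724^{2} - 1762991} - -151403 = \sqrt{524176 - 1762991} + 151403 = \sqrt{-1238815} + 151403 = i \sqrt{1238815} + 151403 = 151403 + i \sqrt{1238815}$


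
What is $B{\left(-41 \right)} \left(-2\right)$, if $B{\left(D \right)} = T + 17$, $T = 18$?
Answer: $-70$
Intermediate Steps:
$B{\left(D \right)} = 35$ ($B{\left(D \right)} = 18 + 17 = 35$)
$B{\left(-41 \right)} \left(-2\right) = 35 \left(-2\right) = -70$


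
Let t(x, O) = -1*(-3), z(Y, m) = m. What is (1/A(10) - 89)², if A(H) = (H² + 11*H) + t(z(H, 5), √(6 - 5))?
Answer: 359329936/45369 ≈ 7920.2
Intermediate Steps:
t(x, O) = 3
A(H) = 3 + H² + 11*H (A(H) = (H² + 11*H) + 3 = 3 + H² + 11*H)
(1/A(10) - 89)² = (1/(3 + 10² + 11*10) - 89)² = (1/(3 + 100 + 110) - 89)² = (1/213 - 89)² = (-18956/213)² = 359329936/45369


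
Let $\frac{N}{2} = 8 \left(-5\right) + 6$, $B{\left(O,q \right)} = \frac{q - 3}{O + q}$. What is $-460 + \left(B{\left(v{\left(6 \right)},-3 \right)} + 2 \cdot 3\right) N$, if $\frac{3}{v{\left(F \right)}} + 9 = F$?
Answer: $-970$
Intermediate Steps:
$v{\left(F \right)} = \frac{3}{-9 + F}$
$B{\left(O,q \right)} = \frac{-3 + q}{O + q}$ ($B{\left(O,q \right)} = \frac{q - 3}{O + q} = \frac{-3 + q}{O + q}$)
$N = -68$ ($N = 2 \left(8 \left(-5\right) + 6\right) = 2 \left(-40 + 6\right) = 2 \left(-34\right) = -68$)
$-460 + \left(B{\left(v{\left(6 \right)},-3 \right)} + 2 \cdot 3\right) N = -460 + \left(\frac{-3 - 3}{\frac{3}{-9 + 6} - 3} + 2 \cdot 3\right) \left(-68\right) = -460 + \left(\frac{1}{\frac{3}{-3} - 3} \left(-6\right) + 6\right) \left(-68\right) = -460 + \left(\frac{1}{3 \left(- \frac{1}{3}\right) - 3} \left(-6\right) + 6\right) \left(-68\right) = -460 + \left(\frac{1}{-1 - 3} \left(-6\right) + 6\right) \left(-68\right) = -460 + \left(\frac{1}{-4} \left(-6\right) + 6\right) \left(-68\right) = -460 + \left(\left(- \frac{1}{4}\right) \left(-6\right) + 6\right) \left(-68\right) = -460 + \left(\frac{3}{2} + 6\right) \left(-68\right) = -460 + \frac{15}{2} \left(-68\right) = -460 - 510 = -970$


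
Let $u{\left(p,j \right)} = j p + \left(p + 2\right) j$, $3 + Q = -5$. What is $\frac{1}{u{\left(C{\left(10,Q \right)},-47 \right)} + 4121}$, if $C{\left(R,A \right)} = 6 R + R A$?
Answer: $\frac{1}{5907} \approx 0.00016929$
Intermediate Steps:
$Q = -8$ ($Q = -3 - 5 = -8$)
$C{\left(R,A \right)} = 6 R + A R$
$u{\left(p,j \right)} = j p + j \left(2 + p\right)$ ($u{\left(p,j \right)} = j p + \left(2 + p\right) j = j p + j \left(2 + p\right)$)
$\frac{1}{u{\left(C{\left(10,Q \right)},-47 \right)} + 4121} = \frac{1}{2 \left(-47\right) \left(1 + 10 \left(6 - 8\right)\right) + 4121} = \frac{1}{2 \left(-47\right) \left(1 + 10 \left(-2\right)\right) + 4121} = \frac{1}{2 \left(-47\right) \left(1 - 20\right) + 4121} = \frac{1}{2 \left(-47\right) \left(-19\right) + 4121} = \frac{1}{1786 + 4121} = \frac{1}{5907}$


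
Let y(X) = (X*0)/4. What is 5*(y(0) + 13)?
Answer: 65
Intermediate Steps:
y(X) = 0 (y(X) = 0*(1/4) = 0)
5*(y(0) + 13) = 5*(0 + 13) = 5*13 = 65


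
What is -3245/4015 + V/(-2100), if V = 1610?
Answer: -3449/2190 ≈ -1.5749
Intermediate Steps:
-3245/4015 + V/(-2100) = -3245/4015 + 1610/(-2100) = -3245*1/4015 + 1610*(-1/2100) = -59/73 - 23/30 = -3449/2190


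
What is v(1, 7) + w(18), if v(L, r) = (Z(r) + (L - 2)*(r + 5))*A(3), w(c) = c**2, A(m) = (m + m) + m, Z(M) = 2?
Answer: 234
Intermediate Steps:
A(m) = 3*m (A(m) = 2*m + m = 3*m)
v(L, r) = 18 + 9*(-2 + L)*(5 + r) (v(L, r) = (2 + (L - 2)*(r + 5))*(3*3) = (2 + (-2 + L)*(5 + r))*9 = 18 + 9*(-2 + L)*(5 + r))
v(1, 7) + w(18) = (-72 - 18*7 + 45*1 + 9*1*7) + 18**2 = (-72 - 126 + 45 + 63) + 324 = -90 + 324 = 234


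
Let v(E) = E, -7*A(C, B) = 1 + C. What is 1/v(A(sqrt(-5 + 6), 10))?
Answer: -7/2 ≈ -3.5000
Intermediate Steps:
A(C, B) = -1/7 - C/7 (A(C, B) = -(1 + C)/7 = -1/7 - C/7)
1/v(A(sqrt(-5 + 6), 10)) = 1/(-1/7 - sqrt(-5 + 6)/7) = 1/(-1/7 - sqrt(1)/7) = 1/(-1/7 - 1/7*1) = 1/(-1/7 - 1/7) = 1/(-2/7) = -7/2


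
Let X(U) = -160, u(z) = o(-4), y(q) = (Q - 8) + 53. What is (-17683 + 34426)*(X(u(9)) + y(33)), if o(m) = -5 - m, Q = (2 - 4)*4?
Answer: -2059389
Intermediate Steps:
Q = -8 (Q = -2*4 = -8)
y(q) = 37 (y(q) = (-8 - 8) + 53 = -16 + 53 = 37)
u(z) = -1 (u(z) = -5 - 1*(-4) = -5 + 4 = -1)
(-17683 + 34426)*(X(u(9)) + y(33)) = (-17683 + 34426)*(-160 + 37) = 16743*(-123) = -2059389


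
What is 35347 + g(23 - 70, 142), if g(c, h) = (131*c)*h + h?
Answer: -838805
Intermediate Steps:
g(c, h) = h + 131*c*h (g(c, h) = 131*c*h + h = h + 131*c*h)
35347 + g(23 - 70, 142) = 35347 + 142*(1 + 131*(23 - 70)) = 35347 + 142*(1 + 131*(-47)) = 35347 + 142*(1 - 6157) = 35347 + 142*(-6156) = 35347 - 874152 = -838805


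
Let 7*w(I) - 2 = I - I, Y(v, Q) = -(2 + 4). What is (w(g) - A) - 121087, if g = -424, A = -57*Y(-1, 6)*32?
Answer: -924215/7 ≈ -1.3203e+5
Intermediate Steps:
Y(v, Q) = -6 (Y(v, Q) = -1*6 = -6)
A = 10944 (A = -57*(-6)*32 = 342*32 = 10944)
w(I) = 2/7 (w(I) = 2/7 + (I - I)/7 = 2/7 + (1/7)*0 = 2/7 + 0 = 2/7)
(w(g) - A) - 121087 = (2/7 - 1*10944) - 121087 = (2/7 - 10944) - 121087 = -76606/7 - 121087 = -924215/7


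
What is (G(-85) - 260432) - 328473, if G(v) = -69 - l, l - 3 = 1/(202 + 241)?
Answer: -260916812/443 ≈ -5.8898e+5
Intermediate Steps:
l = 1330/443 (l = 3 + 1/(202 + 241) = 3 + 1/443 = 1330/443 ≈ 3.0023)
G(v) = -31897/443 (G(v) = -69 - 1*1330/443 = -69 - 1330/443 = -31897/443)
(G(-85) - 260432) - 328473 = (-31897/443 - 260432) - 328473 = -115403273/443 - 328473 = -260916812/443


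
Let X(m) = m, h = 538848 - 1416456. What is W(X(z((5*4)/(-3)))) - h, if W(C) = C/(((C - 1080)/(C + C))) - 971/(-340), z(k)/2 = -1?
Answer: 161427739471/183940 ≈ 8.7761e+5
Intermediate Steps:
z(k) = -2 (z(k) = 2*(-1) = -2)
h = -877608
W(C) = 971/340 + 2*C**2/(-1080 + C) (W(C) = C/(((-1080 + C)/((2*C)))) - 971*(-1/340) = C/(((-1080 + C)*(1/(2*C)))) + 971/340 = C/(((-1080 + C)/(2*C))) + 971/340 = C*(2*C/(-1080 + C)) + 971/340 = 2*C**2/(-1080 + C) + 971/340 = 971/340 + 2*C**2/(-1080 + C))
W(X(z((5*4)/(-3)))) - h = (-1048680 + 680*(-2)**2 + 971*(-2))/(340*(-1080 - 2)) - 1*(-877608) = (1/340)*(-1048680 + 680*4 - 1942)/(-1082) + 877608 = (1/340)*(-1/1082)*(-1048680 + 2720 - 1942) + 877608 = (1/340)*(-1/1082)*(-1047902) + 877608 = 523951/183940 + 877608 = 161427739471/183940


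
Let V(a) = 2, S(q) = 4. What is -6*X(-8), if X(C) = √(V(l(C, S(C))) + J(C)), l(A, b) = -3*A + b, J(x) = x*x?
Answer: -6*√66 ≈ -48.744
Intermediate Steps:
J(x) = x²
l(A, b) = b - 3*A
X(C) = √(2 + C²)
-6*X(-8) = -6*√(2 + (-8)²) = -6*√(2 + 64) = -6*√66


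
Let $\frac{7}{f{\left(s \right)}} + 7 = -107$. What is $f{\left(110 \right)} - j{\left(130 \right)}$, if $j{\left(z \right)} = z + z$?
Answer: $- \frac{29647}{114} \approx -260.06$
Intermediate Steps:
$j{\left(z \right)} = 2 z$
$f{\left(s \right)} = - \frac{7}{114}$ ($f{\left(s \right)} = \frac{7}{-7 - 107} = \frac{7}{-114} = 7 \left(- \frac{1}{114}\right) = - \frac{7}{114}$)
$f{\left(110 \right)} - j{\left(130 \right)} = - \frac{7}{114} - 2 \cdot 130 = - \frac{7}{114} - 260 = - \frac{29647}{114}$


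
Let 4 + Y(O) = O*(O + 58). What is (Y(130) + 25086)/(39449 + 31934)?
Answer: 49522/71383 ≈ 0.69375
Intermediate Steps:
Y(O) = -4 + O*(58 + O) (Y(O) = -4 + O*(O + 58) = -4 + O*(58 + O))
(Y(130) + 25086)/(39449 + 31934) = ((-4 + 130² + 58*130) + 25086)/(39449 + 31934) = ((-4 + 16900 + 7540) + 25086)/71383 = (24436 + 25086)*(1/71383) = 49522*(1/71383) = 49522/71383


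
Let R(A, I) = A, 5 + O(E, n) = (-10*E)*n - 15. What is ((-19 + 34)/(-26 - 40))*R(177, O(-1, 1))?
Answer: -885/22 ≈ -40.227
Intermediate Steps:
O(E, n) = -20 - 10*E*n (O(E, n) = -5 + ((-10*E)*n - 15) = -5 + (-10*E*n - 15) = -5 + (-15 - 10*E*n) = -20 - 10*E*n)
((-19 + 34)/(-26 - 40))*R(177, O(-1, 1)) = ((-19 + 34)/(-26 - 40))*177 = (15/(-66))*177 = (15*(-1/66))*177 = -5/22*177 = -885/22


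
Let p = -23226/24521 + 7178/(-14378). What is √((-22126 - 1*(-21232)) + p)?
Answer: I*√567880358500707889/25183067 ≈ 29.924*I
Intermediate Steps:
p = -36425369/25183067 (p = -23226*1/24521 + 7178*(-1/14378) = -3318/3503 - 3589/7189 = -36425369/25183067 ≈ -1.4464)
√((-22126 - 1*(-21232)) + p) = √((-22126 - 1*(-21232)) - 36425369/25183067) = √((-22126 + 21232) - 36425369/25183067) = √(-894 - 36425369/25183067) = √(-22550087267/25183067) = I*√567880358500707889/25183067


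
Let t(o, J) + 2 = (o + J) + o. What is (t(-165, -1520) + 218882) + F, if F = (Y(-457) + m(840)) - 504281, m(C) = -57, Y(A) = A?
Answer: -287765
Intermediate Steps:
t(o, J) = -2 + J + 2*o (t(o, J) = -2 + ((o + J) + o) = -2 + ((J + o) + o) = -2 + (J + 2*o) = -2 + J + 2*o)
F = -504795 (F = (-457 - 57) - 504281 = -514 - 504281 = -504795)
(t(-165, -1520) + 218882) + F = ((-2 - 1520 + 2*(-165)) + 218882) - 504795 = ((-2 - 1520 - 330) + 218882) - 504795 = (-1852 + 218882) - 504795 = 217030 - 504795 = -287765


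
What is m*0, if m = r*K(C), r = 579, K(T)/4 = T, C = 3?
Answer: 0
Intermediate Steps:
K(T) = 4*T
m = 6948 (m = 579*(4*3) = 579*12 = 6948)
m*0 = 6948*0 = 0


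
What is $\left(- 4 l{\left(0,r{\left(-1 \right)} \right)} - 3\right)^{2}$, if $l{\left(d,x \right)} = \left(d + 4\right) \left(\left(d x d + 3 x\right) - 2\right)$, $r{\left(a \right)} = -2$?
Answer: $15625$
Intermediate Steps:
$l{\left(d,x \right)} = \left(4 + d\right) \left(-2 + 3 x + x d^{2}\right)$ ($l{\left(d,x \right)} = \left(4 + d\right) \left(\left(x d^{2} + 3 x\right) - 2\right) = \left(4 + d\right) \left(\left(3 x + x d^{2}\right) - 2\right) = \left(4 + d\right) \left(-2 + 3 x + x d^{2}\right)$)
$\left(- 4 l{\left(0,r{\left(-1 \right)} \right)} - 3\right)^{2} = \left(- 4 \left(-8 - 0 + 12 \left(-2\right) - 2 \cdot 0^{3} + 3 \cdot 0 \left(-2\right) + 4 \left(-2\right) 0^{2}\right) - 3\right)^{2} = \left(- 4 \left(-8 + 0 - 24 - 0 + 0 + 4 \left(-2\right) 0\right) - 3\right)^{2} = \left(- 4 \left(-8 + 0 - 24 + 0 + 0 + 0\right) - 3\right)^{2} = \left(\left(-4\right) \left(-32\right) - 3\right)^{2} = \left(128 - 3\right)^{2} = 125^{2} = 15625$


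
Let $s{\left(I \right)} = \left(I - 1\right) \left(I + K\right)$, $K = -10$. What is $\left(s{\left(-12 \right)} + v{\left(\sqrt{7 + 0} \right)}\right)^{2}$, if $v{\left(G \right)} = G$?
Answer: $\left(286 + \sqrt{7}\right)^{2} \approx 83316.0$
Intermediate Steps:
$s{\left(I \right)} = \left(-1 + I\right) \left(-10 + I\right)$ ($s{\left(I \right)} = \left(I - 1\right) \left(I - 10\right) = \left(-1 + I\right) \left(-10 + I\right)$)
$\left(s{\left(-12 \right)} + v{\left(\sqrt{7 + 0} \right)}\right)^{2} = \left(\left(10 + \left(-12\right)^{2} - -132\right) + \sqrt{7 + 0}\right)^{2} = \left(\left(10 + 144 + 132\right) + \sqrt{7}\right)^{2} = \left(286 + \sqrt{7}\right)^{2}$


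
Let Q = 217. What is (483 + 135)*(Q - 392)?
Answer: -108150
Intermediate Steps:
(483 + 135)*(Q - 392) = (483 + 135)*(217 - 392) = 618*(-175) = -108150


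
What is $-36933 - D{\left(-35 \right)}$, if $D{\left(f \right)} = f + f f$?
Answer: $-38123$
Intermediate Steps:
$D{\left(f \right)} = f + f^{2}$
$-36933 - D{\left(-35 \right)} = -36933 - - 35 \left(1 - 35\right) = -36933 - \left(-35\right) \left(-34\right) = -36933 - 1190 = -38123$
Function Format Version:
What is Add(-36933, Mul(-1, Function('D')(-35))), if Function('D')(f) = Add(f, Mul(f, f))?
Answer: -38123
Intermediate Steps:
Function('D')(f) = Add(f, Pow(f, 2))
Add(-36933, Mul(-1, Function('D')(-35))) = Add(-36933, Mul(-1, Mul(-35, Add(1, -35)))) = Add(-36933, Mul(-1, Mul(-35, -34))) = Add(-36933, Mul(-1, 1190)) = Add(-36933, -1190) = -38123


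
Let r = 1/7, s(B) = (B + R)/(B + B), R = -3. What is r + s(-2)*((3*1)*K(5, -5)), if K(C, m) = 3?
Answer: 319/28 ≈ 11.393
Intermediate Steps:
s(B) = (-3 + B)/(2*B) (s(B) = (B - 3)/(B + B) = (-3 + B)/((2*B)) = (-3 + B)*(1/(2*B)) = (-3 + B)/(2*B))
r = ⅐ ≈ 0.14286
r + s(-2)*((3*1)*K(5, -5)) = ⅐ + ((½)*(-3 - 2)/(-2))*((3*1)*3) = ⅐ + ((½)*(-½)*(-5))*(3*3) = ⅐ + (5/4)*9 = ⅐ + 45/4 = 319/28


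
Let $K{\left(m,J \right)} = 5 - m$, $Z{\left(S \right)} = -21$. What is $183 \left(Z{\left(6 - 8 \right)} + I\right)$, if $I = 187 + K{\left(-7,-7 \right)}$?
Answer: $32574$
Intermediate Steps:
$I = 199$ ($I = 187 + \left(5 - -7\right) = 187 + \left(5 + 7\right) = 187 + 12 = 199$)
$183 \left(Z{\left(6 - 8 \right)} + I\right) = 183 \left(-21 + 199\right) = 183 \cdot 178 = 32574$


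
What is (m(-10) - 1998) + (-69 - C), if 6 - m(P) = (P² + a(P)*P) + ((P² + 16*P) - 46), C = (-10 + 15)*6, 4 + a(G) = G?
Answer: -2225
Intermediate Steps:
a(G) = -4 + G
C = 30 (C = 5*6 = 30)
m(P) = 52 - 16*P - 2*P² - P*(-4 + P) (m(P) = 6 - ((P² + (-4 + P)*P) + ((P² + 16*P) - 46)) = 6 - ((P² + P*(-4 + P)) + (-46 + P² + 16*P)) = 6 - (-46 + 2*P² + 16*P + P*(-4 + P)) = 6 + (46 - 16*P - 2*P² - P*(-4 + P)) = 52 - 16*P - 2*P² - P*(-4 + P))
(m(-10) - 1998) + (-69 - C) = ((52 - 12*(-10) - 3*(-10)²) - 1998) + (-69 - 1*30) = ((52 + 120 - 3*100) - 1998) + (-69 - 30) = ((52 + 120 - 300) - 1998) - 99 = (-128 - 1998) - 99 = -2126 - 99 = -2225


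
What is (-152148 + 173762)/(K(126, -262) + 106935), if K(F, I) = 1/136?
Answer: 2939504/14543161 ≈ 0.20212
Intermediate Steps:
K(F, I) = 1/136
(-152148 + 173762)/(K(126, -262) + 106935) = (-152148 + 173762)/(1/136 + 106935) = 21614/(14543161/136) = 21614*(136/14543161) = 2939504/14543161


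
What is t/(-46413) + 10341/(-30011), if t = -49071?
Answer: 330904316/464300181 ≈ 0.71270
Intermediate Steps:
t/(-46413) + 10341/(-30011) = -49071/(-46413) + 10341/(-30011) = -49071*(-1/46413) + 10341*(-1/30011) = 16357/15471 - 10341/30011 = 330904316/464300181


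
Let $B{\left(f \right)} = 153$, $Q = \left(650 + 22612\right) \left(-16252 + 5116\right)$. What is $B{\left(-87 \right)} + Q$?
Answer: $-259045479$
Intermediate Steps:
$Q = -259045632$ ($Q = 23262 \left(-11136\right) = -259045632$)
$B{\left(-87 \right)} + Q = 153 - 259045632 = -259045479$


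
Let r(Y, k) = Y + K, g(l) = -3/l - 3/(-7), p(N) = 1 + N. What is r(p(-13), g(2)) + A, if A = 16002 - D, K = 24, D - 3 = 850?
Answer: 15161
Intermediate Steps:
D = 853 (D = 3 + 850 = 853)
g(l) = 3/7 - 3/l (g(l) = -3/l - 3*(-⅐) = -3/l + 3/7 = 3/7 - 3/l)
r(Y, k) = 24 + Y (r(Y, k) = Y + 24 = 24 + Y)
A = 15149 (A = 16002 - 1*853 = 16002 - 853 = 15149)
r(p(-13), g(2)) + A = (24 + (1 - 13)) + 15149 = (24 - 12) + 15149 = 12 + 15149 = 15161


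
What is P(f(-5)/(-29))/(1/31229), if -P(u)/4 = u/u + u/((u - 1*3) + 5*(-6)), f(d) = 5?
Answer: -60396886/481 ≈ -1.2557e+5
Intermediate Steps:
P(u) = -4 - 4*u/(-33 + u) (P(u) = -4*(u/u + u/((u - 1*3) + 5*(-6))) = -4*(1 + u/((u - 3) - 30)) = -4*(1 + u/((-3 + u) - 30)) = -4*(1 + u/(-33 + u)) = -4 - 4*u/(-33 + u))
P(f(-5)/(-29))/(1/31229) = (4*(33 - 2*5/(-29))/(-33 + 5/(-29)))/(1/31229) = (4*(33 - (-2)*5/29)/(-33 - 1/29*5))/(1/31229) = (4*(33 - 2*(-5/29))/(-33 - 5/29))*31229 = (4*(33 + 10/29)/(-962/29))*31229 = (4*(-29/962)*(967/29))*31229 = -1934/481*31229 = -60396886/481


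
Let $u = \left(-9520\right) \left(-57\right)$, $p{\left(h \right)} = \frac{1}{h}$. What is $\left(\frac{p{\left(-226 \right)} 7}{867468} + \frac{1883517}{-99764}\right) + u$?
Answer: $\frac{379030726796148817}{698518197384} \approx 5.4262 \cdot 10^{5}$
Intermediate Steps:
$u = 542640$
$\left(\frac{p{\left(-226 \right)} 7}{867468} + \frac{1883517}{-99764}\right) + u = \left(\frac{\frac{1}{-226} \cdot 7}{867468} + \frac{1883517}{-99764}\right) + 542640 = \left(\left(- \frac{1}{226}\right) 7 \cdot \frac{1}{867468} + 1883517 \left(- \frac{1}{99764}\right)\right) + 542640 = \left(\left(- \frac{7}{226}\right) \frac{1}{867468} - \frac{1883517}{99764}\right) + 542640 = \left(- \frac{1}{28006824} - \frac{1883517}{99764}\right) + 542640 = - \frac{13187832304943}{698518197384} + 542640 = \frac{379030726796148817}{698518197384}$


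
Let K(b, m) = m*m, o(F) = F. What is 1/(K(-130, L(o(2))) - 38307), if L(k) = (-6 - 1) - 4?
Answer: -1/38186 ≈ -2.6188e-5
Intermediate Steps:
L(k) = -11 (L(k) = -7 - 4 = -11)
K(b, m) = m**2
1/(K(-130, L(o(2))) - 38307) = 1/((-11)**2 - 38307) = 1/(121 - 38307) = 1/(-38186) = -1/38186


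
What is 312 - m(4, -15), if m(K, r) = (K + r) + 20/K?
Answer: 318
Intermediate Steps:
m(K, r) = K + r + 20/K
312 - m(4, -15) = 312 - (4 - 15 + 20/4) = 312 - (4 - 15 + 20*(¼)) = 312 - (4 - 15 + 5) = 312 - 1*(-6) = 312 + 6 = 318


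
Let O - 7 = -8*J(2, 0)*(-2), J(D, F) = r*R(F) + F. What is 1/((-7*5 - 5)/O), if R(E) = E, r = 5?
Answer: -7/40 ≈ -0.17500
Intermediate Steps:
J(D, F) = 6*F (J(D, F) = 5*F + F = 6*F)
O = 7 (O = 7 - 48*0*(-2) = 7 - 8*0*(-2) = 7 + 0*(-2) = 7 + 0 = 7)
1/((-7*5 - 5)/O) = 1/((-7*5 - 5)/7) = 1/((-35 - 5)*(⅐)) = 1/(-40*⅐) = 1/(-40/7) = -7/40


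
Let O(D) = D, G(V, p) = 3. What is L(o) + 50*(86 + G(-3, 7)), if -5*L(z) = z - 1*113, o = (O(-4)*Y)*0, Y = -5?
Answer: 22363/5 ≈ 4472.6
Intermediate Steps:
o = 0 (o = -4*(-5)*0 = 20*0 = 0)
L(z) = 113/5 - z/5 (L(z) = -(z - 1*113)/5 = -(z - 113)/5 = -(-113 + z)/5 = 113/5 - z/5)
L(o) + 50*(86 + G(-3, 7)) = (113/5 - ⅕*0) + 50*(86 + 3) = (113/5 + 0) + 50*89 = 113/5 + 4450 = 22363/5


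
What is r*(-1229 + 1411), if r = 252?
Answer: 45864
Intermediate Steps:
r*(-1229 + 1411) = 252*(-1229 + 1411) = 252*182 = 45864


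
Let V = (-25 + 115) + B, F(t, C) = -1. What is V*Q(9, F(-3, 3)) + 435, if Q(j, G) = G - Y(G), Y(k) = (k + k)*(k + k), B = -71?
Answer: 340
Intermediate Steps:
Y(k) = 4*k² (Y(k) = (2*k)*(2*k) = 4*k²)
V = 19 (V = (-25 + 115) - 71 = 90 - 71 = 19)
Q(j, G) = G - 4*G²
V*Q(9, F(-3, 3)) + 435 = 19*(-(1 - 4*(-1))) + 435 = 19*(-(1 + 4)) + 435 = 19*(-1*5) + 435 = 19*(-5) + 435 = -95 + 435 = 340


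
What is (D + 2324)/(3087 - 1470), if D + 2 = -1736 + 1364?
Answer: 650/539 ≈ 1.2059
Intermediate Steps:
D = -374 (D = -2 + (-1736 + 1364) = -2 - 372 = -374)
(D + 2324)/(3087 - 1470) = (-374 + 2324)/(3087 - 1470) = 1950/1617 = 1950*(1/1617) = 650/539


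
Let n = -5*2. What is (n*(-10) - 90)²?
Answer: 100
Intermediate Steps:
n = -10
(n*(-10) - 90)² = (-10*(-10) - 90)² = (100 - 90)² = 10² = 100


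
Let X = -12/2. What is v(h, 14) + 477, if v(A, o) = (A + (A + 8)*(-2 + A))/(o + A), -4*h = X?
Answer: 29561/62 ≈ 476.79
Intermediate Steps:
X = -6 (X = -12*½ = -6)
h = 3/2 (h = -¼*(-6) = 3/2 ≈ 1.5000)
v(A, o) = (A + (-2 + A)*(8 + A))/(A + o) (v(A, o) = (A + (8 + A)*(-2 + A))/(A + o) = (A + (-2 + A)*(8 + A))/(A + o))
v(h, 14) + 477 = (-16 + (3/2)² + 7*(3/2))/(3/2 + 14) + 477 = (-16 + 9/4 + 21/2)/(31/2) + 477 = (2/31)*(-13/4) + 477 = -13/62 + 477 = 29561/62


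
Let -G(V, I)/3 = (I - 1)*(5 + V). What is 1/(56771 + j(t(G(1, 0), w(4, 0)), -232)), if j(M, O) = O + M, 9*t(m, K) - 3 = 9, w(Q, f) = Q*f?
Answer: 3/169621 ≈ 1.7686e-5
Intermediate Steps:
G(V, I) = -3*(-1 + I)*(5 + V) (G(V, I) = -3*(I - 1)*(5 + V) = -3*(-1 + I)*(5 + V))
t(m, K) = 4/3 (t(m, K) = ⅓ + (⅑)*9 = ⅓ + 1 = 4/3)
j(M, O) = M + O
1/(56771 + j(t(G(1, 0), w(4, 0)), -232)) = 1/(56771 + (4/3 - 232)) = 1/(56771 - 692/3) = 1/(169621/3) = 3/169621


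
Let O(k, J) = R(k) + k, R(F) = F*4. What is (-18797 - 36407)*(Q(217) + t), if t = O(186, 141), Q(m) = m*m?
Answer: -2650840876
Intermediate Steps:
Q(m) = m**2
R(F) = 4*F
O(k, J) = 5*k (O(k, J) = 4*k + k = 5*k)
t = 930 (t = 5*186 = 930)
(-18797 - 36407)*(Q(217) + t) = (-18797 - 36407)*(217**2 + 930) = -55204*(47089 + 930) = -55204*48019 = -2650840876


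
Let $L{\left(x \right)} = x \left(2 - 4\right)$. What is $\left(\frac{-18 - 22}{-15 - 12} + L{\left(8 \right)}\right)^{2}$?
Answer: $\frac{153664}{729} \approx 210.79$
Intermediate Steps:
$L{\left(x \right)} = - 2 x$ ($L{\left(x \right)} = x \left(-2\right) = - 2 x$)
$\left(\frac{-18 - 22}{-15 - 12} + L{\left(8 \right)}\right)^{2} = \left(\frac{-18 - 22}{-15 - 12} - 16\right)^{2} = \left(- \frac{40}{-27} - 16\right)^{2} = \left(\left(-40\right) \left(- \frac{1}{27}\right) - 16\right)^{2} = \left(\frac{40}{27} - 16\right)^{2} = \left(- \frac{392}{27}\right)^{2} = \frac{153664}{729}$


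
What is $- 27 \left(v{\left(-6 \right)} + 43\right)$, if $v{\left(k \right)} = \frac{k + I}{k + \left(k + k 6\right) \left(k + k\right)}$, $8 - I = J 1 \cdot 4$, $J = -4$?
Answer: $- \frac{96444}{83} \approx -1162.0$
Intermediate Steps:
$I = 24$ ($I = 8 - \left(-4\right) 1 \cdot 4 = 8 - \left(-4\right) 4 = 8 - -16 = 8 + 16 = 24$)
$v{\left(k \right)} = \frac{24 + k}{k + 14 k^{2}}$ ($v{\left(k \right)} = \frac{k + 24}{k + \left(k + k 6\right) \left(k + k\right)} = \frac{24 + k}{k + \left(k + 6 k\right) 2 k} = \frac{24 + k}{k + 7 k 2 k} = \frac{24 + k}{k + 14 k^{2}}$)
$- 27 \left(v{\left(-6 \right)} + 43\right) = - 27 \left(\frac{24 - 6}{\left(-6\right) \left(1 + 14 \left(-6\right)\right)} + 43\right) = - 27 \left(\left(- \frac{1}{6}\right) \frac{1}{1 - 84} \cdot 18 + 43\right) = - 27 \left(\left(- \frac{1}{6}\right) \frac{1}{-83} \cdot 18 + 43\right) = - 27 \left(\left(- \frac{1}{6}\right) \left(- \frac{1}{83}\right) 18 + 43\right) = - 27 \left(\frac{3}{83} + 43\right) = \left(-27\right) \frac{3572}{83} = - \frac{96444}{83}$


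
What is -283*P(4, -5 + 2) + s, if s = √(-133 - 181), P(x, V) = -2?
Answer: 566 + I*√314 ≈ 566.0 + 17.72*I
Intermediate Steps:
s = I*√314 (s = √(-314) = I*√314 ≈ 17.72*I)
-283*P(4, -5 + 2) + s = -283*(-2) + I*√314 = 566 + I*√314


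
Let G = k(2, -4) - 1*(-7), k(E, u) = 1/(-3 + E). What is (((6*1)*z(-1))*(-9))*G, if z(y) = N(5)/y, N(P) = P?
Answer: 1620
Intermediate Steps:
z(y) = 5/y
G = 6 (G = 1/(-3 + 2) - 1*(-7) = 1/(-1) + 7 = -1 + 7 = 6)
(((6*1)*z(-1))*(-9))*G = (((6*1)*(5/(-1)))*(-9))*6 = ((6*(5*(-1)))*(-9))*6 = ((6*(-5))*(-9))*6 = -30*(-9)*6 = 270*6 = 1620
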